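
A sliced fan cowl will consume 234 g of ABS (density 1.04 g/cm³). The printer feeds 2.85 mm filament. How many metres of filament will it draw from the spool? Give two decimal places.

Extruded volume: 234/1.04 = 225 cm³ (225000 mm³).
A = π r² = π × 1.425² = 6.3794 mm².
L = V/A = 225000/6.3794 = 35269.77 mm → 35.27 m.

35.27 m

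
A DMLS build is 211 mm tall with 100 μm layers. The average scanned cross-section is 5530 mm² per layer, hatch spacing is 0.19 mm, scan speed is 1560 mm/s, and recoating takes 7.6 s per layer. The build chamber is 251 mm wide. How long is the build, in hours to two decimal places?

15.39 hours

Layers = ⌈211/0.1⌉ = 2110.
Hatch length per layer: 5530 / 0.19 → 29105.3 mm.
Per-layer scan time = 29105.3 / 1560, so 18.6572 s.
Time per layer = 18.6572 + 7.6, so 26.2572 s.
Total: 2110 × 26.2572 s = 55402.692 s → 15.39 hours.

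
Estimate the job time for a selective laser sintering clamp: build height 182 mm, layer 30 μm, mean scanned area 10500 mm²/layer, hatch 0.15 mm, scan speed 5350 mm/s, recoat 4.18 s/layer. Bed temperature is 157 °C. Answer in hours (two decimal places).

Layer count = ceil(182 / 0.03) = 6067.
Hatch length per layer: 10500 / 0.15 → 70000 mm.
Laser time per layer: 70000 / 5350 → 13.0841 s.
Layer cycle = 13.0841 + 4.18 = 17.2641 s.
Total: 6067 × 17.2641 s = 104741.2947 s → 29.09 hours.

29.09 hours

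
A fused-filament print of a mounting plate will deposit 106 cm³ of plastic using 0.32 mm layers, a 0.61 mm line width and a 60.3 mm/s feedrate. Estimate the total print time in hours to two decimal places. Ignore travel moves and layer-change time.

2.50 hours

Extrusion cross-section: 0.32 × 0.61 → 0.1952 mm².
Toolpath length = 106 cm³ / 0.1952 mm² = 106000 / 0.1952 = 543032.8 mm.
Extrusion time: 543032.8 / 60.3 → 9005.5 s.
In the requested units: 9005.5 s = 2.50 hours.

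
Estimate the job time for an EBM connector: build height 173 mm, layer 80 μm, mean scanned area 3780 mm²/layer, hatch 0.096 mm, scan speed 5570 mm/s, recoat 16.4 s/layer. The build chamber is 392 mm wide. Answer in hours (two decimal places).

Layers = ⌈173/0.08⌉ = 2163.
Per-layer scan distance: 3780 / 0.096 → 39375 mm.
Scan time per layer = 39375 / 5570, so 7.0691 s.
Layer cycle = 7.0691 + 16.4 = 23.4691 s.
Total: 2163 × 23.4691 s = 50763.6633 s → 14.10 hours.

14.10 hours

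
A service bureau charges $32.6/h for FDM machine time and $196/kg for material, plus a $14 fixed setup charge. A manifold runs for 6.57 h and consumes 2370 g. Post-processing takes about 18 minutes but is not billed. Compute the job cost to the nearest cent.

Machine-time cost = 32.6 × 6.57, so $214.182.
Feedstock cost = 196 × 2370/1000, so $464.52.
Total = 214.182 + 464.52 + 14 = 692.702 ≈ $692.70.

$692.70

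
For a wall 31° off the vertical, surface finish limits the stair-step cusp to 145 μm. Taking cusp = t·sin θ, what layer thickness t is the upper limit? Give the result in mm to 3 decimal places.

t = h_c / sin θ = 0.145 / 0.5150 = 0.282 mm.

0.282 mm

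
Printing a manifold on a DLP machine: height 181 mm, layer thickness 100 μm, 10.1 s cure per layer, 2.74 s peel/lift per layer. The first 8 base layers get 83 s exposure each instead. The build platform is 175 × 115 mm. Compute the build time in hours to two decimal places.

Layers = ⌈181/0.1⌉ = 1810.
Base layers = 8 × (83 + 2.74) = 685.92 s.
Regular layers: 1802 × (10.1 + 2.74) → 23137.68 s.
Total = 685.92 + 23137.68 = 23823.6 s = 6.62 hours.

6.62 hours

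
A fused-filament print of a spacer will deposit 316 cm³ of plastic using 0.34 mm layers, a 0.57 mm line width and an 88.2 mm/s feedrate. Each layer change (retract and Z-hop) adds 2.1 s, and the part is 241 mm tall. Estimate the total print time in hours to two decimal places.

Extrusion cross-section = 0.34 × 0.57 = 0.1938 mm².
Toolpath length = 316 cm³ / 0.1938 mm² = 316000 / 0.1938 = 1630547 mm.
Print-move time = 1630547 / 88.2 = 18486.9 s.
Layer count = ceil(241 / 0.34) = 709.
Z-hop total: 709 × 2.1 → 1488.9 s.
Altogether 18486.9 + 1488.9 = 19975.8 s, i.e. 5.55 hours.

5.55 hours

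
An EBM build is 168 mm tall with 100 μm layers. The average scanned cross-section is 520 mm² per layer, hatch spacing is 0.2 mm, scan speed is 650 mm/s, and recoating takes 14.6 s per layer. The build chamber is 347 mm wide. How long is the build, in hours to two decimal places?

8.68 hours

Number of layers: 168 / 0.1 → 1680 (rounded up).
Scan path per layer: 520 / 0.2 → 2600 mm.
Per-layer scan time = 2600 / 650 = 4 s.
Per-layer time = 4 + 14.6 = 18.6 s.
Build time = 1680 × 18.6 = 31248 s = 8.68 hours.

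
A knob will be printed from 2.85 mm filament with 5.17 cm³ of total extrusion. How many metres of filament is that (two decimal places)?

0.81 m

Filament cross-section = π × (2.85/2)² = 6.3794 mm².
L = 5170 mm³ / 6.3794 mm² = 810.42 mm, i.e. 0.81 m.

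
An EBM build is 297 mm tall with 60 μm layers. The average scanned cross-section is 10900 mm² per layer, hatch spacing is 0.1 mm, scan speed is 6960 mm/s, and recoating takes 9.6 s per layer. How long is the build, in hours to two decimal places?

34.73 hours

Layers = ⌈297/0.06⌉ = 4950.
Per-layer scan distance = 10900 / 0.1 = 109000 mm.
Beam time per layer = 109000 / 6960, so 15.6609 s.
Per-layer time = 15.6609 + 9.6 = 25.2609 s.
4950 layers × 25.2609 s/layer = 125041.455 s, i.e. 34.73 hours.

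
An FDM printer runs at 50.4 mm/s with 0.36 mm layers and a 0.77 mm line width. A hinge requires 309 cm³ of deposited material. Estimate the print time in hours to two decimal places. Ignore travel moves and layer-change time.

Extrusion cross-section = 0.36 × 0.77 = 0.2772 mm².
Toolpath length = 309 cm³ / 0.2772 mm² = 309000 / 0.2772 = 1114718.6 mm.
Print-move time = 1114718.6 / 50.4 = 22117.4 s.
Converting: 22117.4 s = 6.14 hours.

6.14 hours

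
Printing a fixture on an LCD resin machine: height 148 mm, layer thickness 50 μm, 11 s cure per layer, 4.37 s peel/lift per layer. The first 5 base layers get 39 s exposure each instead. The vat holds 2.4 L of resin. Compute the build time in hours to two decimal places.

12.68 hours

Layers = ⌈148/0.05⌉ = 2960.
Bottom layers = 5 × (39 + 4.37), so 216.85 s.
Remaining layers: 2955 × (11 + 4.37) → 45418.35 s.
Total = 216.85 + 45418.35 = 45635.2 s = 12.68 hours.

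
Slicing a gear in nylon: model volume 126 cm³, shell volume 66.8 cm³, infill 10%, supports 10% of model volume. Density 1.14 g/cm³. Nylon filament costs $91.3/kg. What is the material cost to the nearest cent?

Interior volume: 126 − 66.8 → 59.2 cm³.
Infill deposited: 0.10 × 59.2 → 5.92 cm³.
Support = 0.10 × 126 = 12.6 cm³.
Total printed volume = 66.8 + 5.92 + 12.6, so 85.32 cm³.
Mass = 85.32 × 1.14, so 97.2648 g.
Cost = 97.2648 g / 1000 × $91.3/kg = $8.88.

$8.88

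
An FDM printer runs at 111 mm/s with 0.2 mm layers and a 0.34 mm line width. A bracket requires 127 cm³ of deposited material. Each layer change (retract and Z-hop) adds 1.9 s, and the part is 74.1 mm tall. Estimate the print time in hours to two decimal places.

Extrusion cross-section: 0.2 × 0.34 → 0.068 mm².
Total extruded path = 127000/0.068 = 1867647.1 mm.
Extrusion time = 1867647.1 / 111, so 16825.6 s.
Layer count = ceil(74.1 / 0.2) = 371.
Z-hop total = 371 × 1.9, so 704.9 s.
Altogether 16825.6 + 704.9 = 17530.5 s, i.e. 4.87 hours.

4.87 hours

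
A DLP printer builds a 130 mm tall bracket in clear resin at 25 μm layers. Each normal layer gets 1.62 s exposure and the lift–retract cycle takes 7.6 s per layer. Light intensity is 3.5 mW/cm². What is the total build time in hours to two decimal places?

Layer count = ceil(130 / 0.025) = 5200.
Each layer takes = 1.62 + 7.6, so 9.22 s.
Total = 5200 × 9.22 = 47944 s = 13.32 hours.

13.32 hours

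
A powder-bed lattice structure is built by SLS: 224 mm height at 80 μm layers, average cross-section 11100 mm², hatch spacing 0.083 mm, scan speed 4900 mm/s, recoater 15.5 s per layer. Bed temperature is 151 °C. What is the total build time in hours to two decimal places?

33.28 hours

Layers = ⌈224/0.08⌉ = 2800.
Hatch length per layer = 11100 / 0.083 = 133734.9 mm.
Laser time per layer = 133734.9 / 4900, so 27.2928 s.
Per-layer time = 27.2928 + 15.5, so 42.7928 s.
Total: 2800 × 42.7928 s = 119819.84 s → 33.28 hours.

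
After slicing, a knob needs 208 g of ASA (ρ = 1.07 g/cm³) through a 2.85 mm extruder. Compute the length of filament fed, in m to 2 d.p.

30.47 m

Volume = 208 g / 1.07 g·cm⁻³ = 194.3925 cm³ = 194392.5 mm³.
A = π r² = π × 1.425² = 6.3794 mm².
Length = 194392.5 / 6.3794 = 30471.91 mm = 30.47 m.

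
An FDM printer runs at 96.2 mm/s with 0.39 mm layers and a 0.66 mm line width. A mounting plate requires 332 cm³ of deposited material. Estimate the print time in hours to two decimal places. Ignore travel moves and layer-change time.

3.72 hours

Bead cross-section = 0.39 × 0.66 = 0.2574 mm².
Path length: 332000 mm³ / 0.2574 mm² → 1289821.3 mm.
Extrusion time = 1289821.3 / 96.2 = 13407.7 s.
In the requested units: 13407.7 s = 3.72 hours.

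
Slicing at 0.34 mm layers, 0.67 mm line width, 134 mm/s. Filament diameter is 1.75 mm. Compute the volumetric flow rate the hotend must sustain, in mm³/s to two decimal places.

A = 0.34 × 0.67, so 0.2278 mm².
Volumetric flow = 134 × 0.2278 = 30.53 mm³/s.

30.53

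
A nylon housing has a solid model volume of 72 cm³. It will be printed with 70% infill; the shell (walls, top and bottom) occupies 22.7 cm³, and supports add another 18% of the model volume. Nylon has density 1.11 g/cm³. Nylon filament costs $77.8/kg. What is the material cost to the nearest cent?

$6.06

Interior volume: 72 − 22.7 → 49.3 cm³.
Infill deposited: 0.70 × 49.3 → 34.51 cm³.
Support = 0.18 × 72, so 12.96 cm³.
Total extruded: 22.7 + 34.51 + 12.96 → 70.17 cm³.
Mass: 70.17 × 1.11 → 77.8887 g.
At $77.8/kg: 77.8887/1000 × 77.8 = $6.06.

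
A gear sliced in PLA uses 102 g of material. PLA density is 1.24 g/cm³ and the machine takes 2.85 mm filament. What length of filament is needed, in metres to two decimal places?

12.89 m

Extruded volume: 102/1.24 = 82.2581 cm³ (82258.1 mm³).
Filament cross-section = π × (2.85/2)² = 6.3794 mm².
Length = 82258.1 / 6.3794 = 12894.33 mm = 12.89 m.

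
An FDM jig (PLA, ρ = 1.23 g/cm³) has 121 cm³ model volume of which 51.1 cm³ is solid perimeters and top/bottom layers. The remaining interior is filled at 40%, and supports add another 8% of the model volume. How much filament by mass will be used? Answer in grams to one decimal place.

Infill region: 121 − 51.1 → 69.9 cm³.
Deposited infill = 0.40 × 69.9 = 27.96 cm³.
Support = 0.08 × 121 = 9.68 cm³.
Total extruded = 51.1 + 27.96 + 9.68 = 88.74 cm³.
Mass = 88.74 × 1.23, so 109.1502 g.

109.2 g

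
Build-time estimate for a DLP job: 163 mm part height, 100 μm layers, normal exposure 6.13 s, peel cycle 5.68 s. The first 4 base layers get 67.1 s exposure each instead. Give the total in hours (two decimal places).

Number of layers: 163 / 0.1 → 1630 (rounded up).
Base layers = 4 × (67.1 + 5.68) = 291.12 s.
Regular layers: 1626 × (6.13 + 5.68) → 19203.06 s.
Sum: 291.12 + 19203.06 = 19494.18 s → 5.42 hours.

5.42 hours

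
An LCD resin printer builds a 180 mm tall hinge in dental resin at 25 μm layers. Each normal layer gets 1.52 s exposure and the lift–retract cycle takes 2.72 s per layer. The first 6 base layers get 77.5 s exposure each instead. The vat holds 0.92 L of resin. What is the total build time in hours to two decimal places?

8.61 hours

Layers = ⌈180/0.025⌉ = 7200.
Burn-in layers = 6 × (77.5 + 2.72), so 481.32 s.
Regular layers: 7194 × (1.52 + 2.72) → 30502.56 s.
Total = 481.32 + 30502.56 = 30983.88 s = 8.61 hours.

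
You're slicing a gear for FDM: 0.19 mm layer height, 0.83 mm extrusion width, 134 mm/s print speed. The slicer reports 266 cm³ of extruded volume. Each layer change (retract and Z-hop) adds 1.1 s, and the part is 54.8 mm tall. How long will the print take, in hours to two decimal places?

Line area = 0.19 × 0.83 = 0.1577 mm².
Total extruded path = 266000/0.1577 = 1686747 mm.
Time extruding: 1686747 / 134 → 12587.7 s.
Number of layers: 54.8 / 0.19 → 289 (rounded up).
Non-print overhead = 289 × 1.1 = 317.9 s.
Total = 12587.7 + 317.9 = 12905.6 s = 3.58 hours.

3.58 hours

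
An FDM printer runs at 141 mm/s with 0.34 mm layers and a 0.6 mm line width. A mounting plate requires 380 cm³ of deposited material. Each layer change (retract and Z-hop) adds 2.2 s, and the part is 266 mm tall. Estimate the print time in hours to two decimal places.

Bead cross-section: 0.34 × 0.6 → 0.204 mm².
Total extruded path = 380000/0.204 = 1862745.1 mm.
Time extruding: 1862745.1 / 141 → 13211 s.
Layer count = ceil(266 / 0.34) = 783.
Non-print overhead: 783 × 2.2 → 1722.6 s.
Total = 13211 + 1722.6 = 14933.6 s = 4.15 hours.

4.15 hours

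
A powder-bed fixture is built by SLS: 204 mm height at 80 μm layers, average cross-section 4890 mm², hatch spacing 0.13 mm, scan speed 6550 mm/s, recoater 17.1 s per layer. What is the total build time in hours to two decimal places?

Number of layers: 204 / 0.08 → 2550 (rounded up).
Scan path per layer = 4890 / 0.13 = 37615.4 mm.
Laser time per layer = 37615.4 / 6550 = 5.7428 s.
Time per layer = 5.7428 + 17.1 = 22.8428 s.
2550 layers × 22.8428 s/layer = 58249.14 s, i.e. 16.18 hours.

16.18 hours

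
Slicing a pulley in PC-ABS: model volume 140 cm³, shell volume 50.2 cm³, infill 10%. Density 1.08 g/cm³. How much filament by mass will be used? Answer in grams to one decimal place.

63.9 g

Infill region = 140 − 50.2, so 89.8 cm³.
Infill volume = 0.10 × 89.8 = 8.98 cm³.
Total extruded = 50.2 + 8.98 = 59.18 cm³.
Mass: 59.18 × 1.08 → 63.9144 g.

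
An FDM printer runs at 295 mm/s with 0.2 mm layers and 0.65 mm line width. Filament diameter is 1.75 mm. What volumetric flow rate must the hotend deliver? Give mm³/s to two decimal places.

Bead cross-section = 0.2 × 0.65 = 0.13 mm².
Q = v·A = 295 × 0.13 = 38.35 mm³/s.

38.35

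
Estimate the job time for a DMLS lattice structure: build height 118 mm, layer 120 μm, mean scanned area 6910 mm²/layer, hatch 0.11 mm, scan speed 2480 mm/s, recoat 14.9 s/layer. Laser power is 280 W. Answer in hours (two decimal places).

Layer count = ceil(118 / 0.12) = 984.
Per-layer scan distance = 6910 / 0.11 = 62818.2 mm.
Laser time per layer: 62818.2 / 2480 → 25.3299 s.
Layer cycle = 25.3299 + 14.9, so 40.2299 s.
Build time = 984 × 40.2299 = 39586.2216 s = 11.00 hours.

11.00 hours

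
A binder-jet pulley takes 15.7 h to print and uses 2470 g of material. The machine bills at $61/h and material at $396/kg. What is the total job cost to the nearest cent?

$1935.82

Machine-time cost = 61 × 15.7, so $957.70.
Feedstock cost = 396 × 2470/1000 = $978.12.
Job cost: 957.70 + 978.12 = $1935.82.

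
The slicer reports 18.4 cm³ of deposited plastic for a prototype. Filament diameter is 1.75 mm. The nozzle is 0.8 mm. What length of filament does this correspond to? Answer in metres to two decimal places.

Filament cross-section = π × (1.75/2)² = 2.4053 mm².
Length = 18.4 cm³ / 2.4053 mm² = 18400 / 2.4053 = 7649.77 mm = 7.65 m.

7.65 m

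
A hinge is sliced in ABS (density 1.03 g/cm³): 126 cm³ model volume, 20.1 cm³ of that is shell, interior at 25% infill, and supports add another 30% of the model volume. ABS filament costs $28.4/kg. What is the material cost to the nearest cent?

$2.47

Infill region = 126 − 20.1, so 105.9 cm³.
Deposited infill = 0.25 × 105.9, so 26.475 cm³.
Support: 0.30 × 126 → 37.8 cm³.
Deposited volume = 20.1 + 26.475 + 37.8 = 84.375 cm³.
Mass: 84.375 × 1.03 → 86.90625 g.
Cost = 86.90625 g / 1000 × $28.4/kg = $2.47.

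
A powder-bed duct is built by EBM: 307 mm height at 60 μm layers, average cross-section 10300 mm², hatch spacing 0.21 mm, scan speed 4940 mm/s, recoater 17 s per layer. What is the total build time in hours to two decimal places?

38.28 hours

Layer count = ceil(307 / 0.06) = 5117.
Per-layer scan distance = 10300 / 0.21 = 49047.6 mm.
Beam time per layer = 49047.6 / 4940, so 9.9287 s.
Layer cycle = 9.9287 + 17, so 26.9287 s.
Build time = 5117 × 26.9287 = 137794.1579 s = 38.28 hours.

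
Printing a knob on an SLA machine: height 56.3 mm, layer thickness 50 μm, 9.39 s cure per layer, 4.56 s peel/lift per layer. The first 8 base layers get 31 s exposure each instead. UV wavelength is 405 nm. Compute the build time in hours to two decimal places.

4.41 hours

Layers = ⌈56.3/0.05⌉ = 1126.
Bottom layers: 8 × (31 + 4.56) → 284.48 s.
Regular layers = 1118 × (9.39 + 4.56), so 15596.1 s.
Total = 284.48 + 15596.1 = 15880.58 s = 4.41 hours.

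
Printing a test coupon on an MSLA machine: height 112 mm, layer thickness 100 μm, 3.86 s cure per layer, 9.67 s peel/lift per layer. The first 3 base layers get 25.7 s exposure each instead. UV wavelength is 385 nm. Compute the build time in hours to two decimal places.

4.23 hours

Layers = ⌈112/0.1⌉ = 1120.
Burn-in layers: 3 × (25.7 + 9.67) → 106.11 s.
Normal layers: 1117 × (3.86 + 9.67) → 15113.01 s.
Total = 106.11 + 15113.01 = 15219.12 s = 4.23 hours.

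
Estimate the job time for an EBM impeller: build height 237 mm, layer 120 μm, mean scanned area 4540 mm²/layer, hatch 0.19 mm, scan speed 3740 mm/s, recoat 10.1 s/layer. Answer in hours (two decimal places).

Number of layers: 237 / 0.12 → 1975 (rounded up).
Hatch length per layer: 4540 / 0.19 → 23894.7 mm.
Scan time per layer: 23894.7 / 3740 → 6.389 s.
Layer cycle = 6.389 + 10.1 = 16.489 s.
1975 layers × 16.489 s/layer = 32565.775 s, i.e. 9.05 hours.

9.05 hours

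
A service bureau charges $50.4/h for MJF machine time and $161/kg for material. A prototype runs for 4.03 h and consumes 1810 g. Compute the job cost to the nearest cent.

$494.52

Time charge: 50.4 × 4.03 → $203.112.
Feedstock cost = 161 × 1810/1000 = $291.41.
Total = 203.112 + 291.41 = 494.522 ≈ $494.52.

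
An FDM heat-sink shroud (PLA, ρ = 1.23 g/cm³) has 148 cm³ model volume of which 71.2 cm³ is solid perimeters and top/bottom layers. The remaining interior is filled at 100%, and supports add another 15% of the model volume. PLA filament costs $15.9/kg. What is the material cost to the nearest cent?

$3.33

Interior volume: 148 − 71.2 → 76.8 cm³.
Infill deposited = 1.00 × 76.8 = 76.8 cm³.
Support: 0.15 × 148 → 22.2 cm³.
Total printed volume = 71.2 + 76.8 + 22.2 = 170.2 cm³.
Mass = 170.2 × 1.23 = 209.346 g.
Cost = 209.346 g / 1000 × $15.9/kg = $3.33.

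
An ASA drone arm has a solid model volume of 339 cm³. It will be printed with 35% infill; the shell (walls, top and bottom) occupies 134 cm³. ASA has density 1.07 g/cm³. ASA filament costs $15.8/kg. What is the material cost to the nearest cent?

Volume inside the shell = 339 − 134 = 205 cm³.
Deposited infill = 0.35 × 205 = 71.75 cm³.
Total extruded = 134 + 71.75 = 205.75 cm³.
Mass: 205.75 × 1.07 → 220.1525 g.
At $15.8/kg: 220.1525/1000 × 15.8 = $3.48.

$3.48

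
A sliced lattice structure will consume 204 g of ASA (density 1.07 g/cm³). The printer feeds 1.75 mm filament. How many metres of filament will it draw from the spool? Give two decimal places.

79.26 m

Volume = 204 g / 1.07 g·cm⁻³ = 190.6542 cm³ = 190654.2 mm³.
Filament cross-section = π × (1.75/2)² = 2.4053 mm².
Length = 190654.2 / 2.4053 = 79264.21 mm = 79.26 m.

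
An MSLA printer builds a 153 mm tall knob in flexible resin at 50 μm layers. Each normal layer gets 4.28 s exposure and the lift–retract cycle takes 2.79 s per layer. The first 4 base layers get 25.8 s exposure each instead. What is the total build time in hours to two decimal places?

Layer count = ceil(153 / 0.05) = 3060.
Base layers = 4 × (25.8 + 2.79), so 114.36 s.
Normal layers = 3056 × (4.28 + 2.79) = 21605.92 s.
Sum: 114.36 + 21605.92 = 21720.28 s → 6.03 hours.

6.03 hours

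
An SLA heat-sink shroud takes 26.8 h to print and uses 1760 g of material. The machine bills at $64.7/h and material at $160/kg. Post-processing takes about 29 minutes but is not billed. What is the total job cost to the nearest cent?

Time charge = 64.7 × 26.8 = $1733.96.
Feedstock cost: 160 × 1760/1000 → $281.60.
Total = 1733.96 + 281.60 = $2015.56.

$2015.56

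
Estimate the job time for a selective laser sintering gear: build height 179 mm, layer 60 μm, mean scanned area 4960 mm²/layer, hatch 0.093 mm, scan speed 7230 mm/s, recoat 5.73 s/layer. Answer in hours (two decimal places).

Layers = ⌈179/0.06⌉ = 2984.
Hatch length per layer = 4960 / 0.093 = 53333.3 mm.
Per-layer scan time: 53333.3 / 7230 → 7.3767 s.
Per-layer time = 7.3767 + 5.73 = 13.1067 s.
Build time = 2984 × 13.1067 = 39110.3928 s = 10.86 hours.

10.86 hours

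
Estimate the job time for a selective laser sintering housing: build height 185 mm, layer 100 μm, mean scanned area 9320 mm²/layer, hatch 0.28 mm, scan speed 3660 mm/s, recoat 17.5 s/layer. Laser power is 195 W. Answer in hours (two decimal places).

13.67 hours

Layers = ⌈185/0.1⌉ = 1850.
Hatch length per layer: 9320 / 0.28 → 33285.7 mm.
Laser time per layer = 33285.7 / 3660, so 9.0945 s.
Time per layer: 9.0945 + 17.5 → 26.5945 s.
1850 layers × 26.5945 s/layer = 49199.825 s, i.e. 13.67 hours.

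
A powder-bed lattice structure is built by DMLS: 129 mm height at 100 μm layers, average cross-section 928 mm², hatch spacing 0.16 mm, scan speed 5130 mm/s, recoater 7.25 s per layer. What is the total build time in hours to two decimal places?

Layers = ⌈129/0.1⌉ = 1290.
Hatch length per layer = 928 / 0.16, so 5800 mm.
Per-layer scan time: 5800 / 5130 → 1.1306 s.
Per-layer time = 1.1306 + 7.25 = 8.3806 s.
Total: 1290 × 8.3806 s = 10810.974 s → 3.00 hours.

3.00 hours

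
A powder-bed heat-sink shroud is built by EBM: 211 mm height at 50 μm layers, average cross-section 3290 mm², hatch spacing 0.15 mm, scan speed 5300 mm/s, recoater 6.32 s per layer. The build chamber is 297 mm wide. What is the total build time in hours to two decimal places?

Number of layers: 211 / 0.05 → 4220 (rounded up).
Hatch length per layer = 3290 / 0.15, so 21933.3 mm.
Per-layer scan time: 21933.3 / 5300 → 4.1384 s.
Time per layer = 4.1384 + 6.32 = 10.4584 s.
Build time = 4220 × 10.4584 = 44134.448 s = 12.26 hours.

12.26 hours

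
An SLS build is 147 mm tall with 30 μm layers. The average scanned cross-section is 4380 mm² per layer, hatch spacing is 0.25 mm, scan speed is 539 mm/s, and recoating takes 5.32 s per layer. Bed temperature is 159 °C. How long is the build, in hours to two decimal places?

51.48 hours

Layers = ⌈147/0.03⌉ = 4900.
Scan path per layer = 4380 / 0.25, so 17520 mm.
Laser time per layer = 17520 / 539 = 32.5046 s.
Time per layer = 32.5046 + 5.32, so 37.8246 s.
Total: 4900 × 37.8246 s = 185340.54 s → 51.48 hours.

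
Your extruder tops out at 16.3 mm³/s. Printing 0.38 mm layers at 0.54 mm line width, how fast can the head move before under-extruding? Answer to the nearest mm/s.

Bead cross-section = 0.38 × 0.54 = 0.2052 mm².
v_max = Q/A = 16.3/0.2052 = 79.43 mm/s → 79 mm/s.

79 mm/s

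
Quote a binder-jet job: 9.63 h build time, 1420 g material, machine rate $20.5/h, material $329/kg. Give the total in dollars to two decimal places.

$664.60

Machine cost: 20.5 × 9.63 → $197.415.
Material cost: 329 × 1420/1000 → $467.18.
Job cost: 197.415 + 467.18 = 664.595 ≈ $664.60.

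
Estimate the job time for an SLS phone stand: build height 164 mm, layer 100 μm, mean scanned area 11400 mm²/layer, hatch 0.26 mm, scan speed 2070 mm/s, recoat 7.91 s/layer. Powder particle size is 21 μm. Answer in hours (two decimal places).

Layer count = ceil(164 / 0.1) = 1640.
Scan path per layer: 11400 / 0.26 → 43846.2 mm.
Per-layer scan time = 43846.2 / 2070 = 21.1817 s.
Layer cycle = 21.1817 + 7.91 = 29.0917 s.
Build time = 1640 × 29.0917 = 47710.388 s = 13.25 hours.

13.25 hours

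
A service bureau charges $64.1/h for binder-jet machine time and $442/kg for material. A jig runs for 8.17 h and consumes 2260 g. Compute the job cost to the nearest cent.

$1522.62

Time charge = 64.1 × 8.17 = $523.697.
Material cost: 442 × 2260/1000 → $998.92.
Total = 523.697 + 998.92 = 1522.617 ≈ $1522.62.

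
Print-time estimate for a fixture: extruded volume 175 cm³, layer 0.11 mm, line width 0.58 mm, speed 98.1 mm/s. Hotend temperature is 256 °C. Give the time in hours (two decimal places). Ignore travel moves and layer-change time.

Extrusion cross-section = 0.11 × 0.58, so 0.0638 mm².
Path length: 175000 mm³ / 0.0638 mm² → 2742946.7 mm.
Extrusion time: 2742946.7 / 98.1 → 27960.7 s.
That's 27960.7 s → 7.77 hours.

7.77 hours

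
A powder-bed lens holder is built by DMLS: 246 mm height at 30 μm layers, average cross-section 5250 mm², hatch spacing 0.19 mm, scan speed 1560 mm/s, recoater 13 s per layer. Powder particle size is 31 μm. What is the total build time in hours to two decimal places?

69.96 hours

Number of layers: 246 / 0.03 → 8200 (rounded up).
Scan path per layer: 5250 / 0.19 → 27631.6 mm.
Laser time per layer = 27631.6 / 1560, so 17.7126 s.
Layer cycle: 17.7126 + 13 → 30.7126 s.
Build time = 8200 × 30.7126 = 251843.32 s = 69.96 hours.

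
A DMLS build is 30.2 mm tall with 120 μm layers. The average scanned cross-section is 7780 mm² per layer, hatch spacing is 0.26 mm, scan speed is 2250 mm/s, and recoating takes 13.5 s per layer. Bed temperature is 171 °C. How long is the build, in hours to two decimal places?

1.88 hours

Number of layers: 30.2 / 0.12 → 252 (rounded up).
Scan path per layer = 7780 / 0.26, so 29923.1 mm.
Per-layer scan time: 29923.1 / 2250 → 13.2992 s.
Per-layer time = 13.2992 + 13.5, so 26.7992 s.
Total: 252 × 26.7992 s = 6753.3984 s → 1.88 hours.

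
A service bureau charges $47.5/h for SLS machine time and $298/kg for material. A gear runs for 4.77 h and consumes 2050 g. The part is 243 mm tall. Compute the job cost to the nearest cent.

Machine-time cost = 47.5 × 4.77 = $226.575.
Feedstock cost = 298 × 2050/1000, so $610.90.
Job cost: 226.575 + 610.90 = 837.475 ≈ $837.48.

$837.48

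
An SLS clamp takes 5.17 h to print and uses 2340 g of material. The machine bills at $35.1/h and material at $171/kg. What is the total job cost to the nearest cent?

Machine-time cost: 35.1 × 5.17 → $181.467.
Feedstock cost = 171 × 2340/1000, so $400.14.
Job cost: 181.467 + 400.14 = 581.607 ≈ $581.61.

$581.61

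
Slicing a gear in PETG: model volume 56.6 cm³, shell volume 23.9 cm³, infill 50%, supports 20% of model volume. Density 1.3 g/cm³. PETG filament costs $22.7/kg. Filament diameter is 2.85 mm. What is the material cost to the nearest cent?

$1.52

Infill region = 56.6 − 23.9, so 32.7 cm³.
Infill volume = 0.50 × 32.7, so 16.35 cm³.
Support: 0.20 × 56.6 → 11.32 cm³.
Deposited volume: 23.9 + 16.35 + 11.32 → 51.57 cm³.
Mass: 51.57 × 1.3 → 67.041 g.
At $22.7/kg: 67.041/1000 × 22.7 = $1.52.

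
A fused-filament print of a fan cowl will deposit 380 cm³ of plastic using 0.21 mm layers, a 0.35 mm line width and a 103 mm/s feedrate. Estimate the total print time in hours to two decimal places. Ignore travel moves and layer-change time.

13.94 hours

Line area = 0.21 × 0.35, so 0.0735 mm².
Path length: 380000 mm³ / 0.0735 mm² → 5170068 mm.
Extrusion time = 5170068 / 103, so 50194.8 s.
In the requested units: 50194.8 s = 13.94 hours.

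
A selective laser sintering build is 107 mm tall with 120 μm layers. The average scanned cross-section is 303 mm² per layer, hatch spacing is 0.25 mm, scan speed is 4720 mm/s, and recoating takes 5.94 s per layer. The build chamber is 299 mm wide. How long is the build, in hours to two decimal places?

1.54 hours

Number of layers: 107 / 0.12 → 892 (rounded up).
Hatch length per layer = 303 / 0.25 = 1212 mm.
Laser time per layer: 1212 / 4720 → 0.2568 s.
Layer cycle = 0.2568 + 5.94, so 6.1968 s.
Build time = 892 × 6.1968 = 5527.5456 s = 1.54 hours.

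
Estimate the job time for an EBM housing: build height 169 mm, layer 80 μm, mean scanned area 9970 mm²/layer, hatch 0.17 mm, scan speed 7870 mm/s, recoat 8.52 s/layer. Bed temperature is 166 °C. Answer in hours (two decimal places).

Number of layers: 169 / 0.08 → 2113 (rounded up).
Hatch length per layer = 9970 / 0.17, so 58647.1 mm.
Beam time per layer: 58647.1 / 7870 → 7.452 s.
Time per layer = 7.452 + 8.52 = 15.972 s.
2113 layers × 15.972 s/layer = 33748.836 s, i.e. 9.37 hours.

9.37 hours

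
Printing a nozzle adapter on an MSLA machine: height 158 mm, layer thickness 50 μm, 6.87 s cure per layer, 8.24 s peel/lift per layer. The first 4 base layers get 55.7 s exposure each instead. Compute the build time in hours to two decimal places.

13.32 hours

Number of layers: 158 / 0.05 → 3160 (rounded up).
Base layers = 4 × (55.7 + 8.24), so 255.76 s.
Regular layers = 3156 × (6.87 + 8.24) = 47687.16 s.
Sum: 255.76 + 47687.16 = 47942.92 s → 13.32 hours.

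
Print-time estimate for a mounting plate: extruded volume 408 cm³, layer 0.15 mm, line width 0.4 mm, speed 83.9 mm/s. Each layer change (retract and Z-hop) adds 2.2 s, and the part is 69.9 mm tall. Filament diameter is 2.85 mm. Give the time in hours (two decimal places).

22.80 hours

Line area: 0.15 × 0.4 → 0.06 mm².
Toolpath length = 408 cm³ / 0.06 mm² = 408000 / 0.06 = 6800000 mm.
Time extruding = 6800000 / 83.9 = 81048.9 s.
Layers = ⌈69.9/0.15⌉ = 466.
Z-hop total: 466 × 2.2 → 1025.2 s.
Altogether 81048.9 + 1025.2 = 82074.1 s, i.e. 22.80 hours.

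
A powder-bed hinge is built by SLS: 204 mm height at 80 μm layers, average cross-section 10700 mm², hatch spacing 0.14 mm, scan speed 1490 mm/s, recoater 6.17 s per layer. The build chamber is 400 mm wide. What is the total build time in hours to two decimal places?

Layer count = ceil(204 / 0.08) = 2550.
Hatch length per layer: 10700 / 0.14 → 76428.6 mm.
Per-layer scan time = 76428.6 / 1490 = 51.2944 s.
Per-layer time = 51.2944 + 6.17 = 57.4644 s.
Total: 2550 × 57.4644 s = 146534.22 s → 40.70 hours.

40.70 hours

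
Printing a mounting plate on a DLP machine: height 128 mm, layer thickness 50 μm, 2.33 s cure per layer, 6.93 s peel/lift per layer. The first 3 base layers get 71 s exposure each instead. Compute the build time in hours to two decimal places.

6.64 hours

Number of layers: 128 / 0.05 → 2560 (rounded up).
Base layers: 3 × (71 + 6.93) → 233.79 s.
Regular layers: 2557 × (2.33 + 6.93) → 23677.82 s.
Sum: 233.79 + 23677.82 = 23911.61 s → 6.64 hours.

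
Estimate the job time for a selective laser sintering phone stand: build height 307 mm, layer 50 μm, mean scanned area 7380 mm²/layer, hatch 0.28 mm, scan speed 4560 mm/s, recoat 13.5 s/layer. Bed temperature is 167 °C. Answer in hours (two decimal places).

Layers = ⌈307/0.05⌉ = 6140.
Hatch length per layer = 7380 / 0.28 = 26357.1 mm.
Laser time per layer = 26357.1 / 4560 = 5.7801 s.
Layer cycle = 5.7801 + 13.5 = 19.2801 s.
Total: 6140 × 19.2801 s = 118379.814 s → 32.88 hours.

32.88 hours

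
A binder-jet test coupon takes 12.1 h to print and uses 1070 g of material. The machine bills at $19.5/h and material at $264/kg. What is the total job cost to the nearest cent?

Machine-time cost = 19.5 × 12.1 = $235.95.
Material charge: 264 × 1070/1000 → $282.48.
Total = 235.95 + 282.48 = $518.43.

$518.43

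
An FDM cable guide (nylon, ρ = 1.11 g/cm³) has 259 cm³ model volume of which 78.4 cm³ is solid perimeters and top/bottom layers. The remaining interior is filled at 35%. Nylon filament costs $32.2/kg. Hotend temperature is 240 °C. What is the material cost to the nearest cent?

Infill region: 259 − 78.4 → 180.6 cm³.
Infill deposited = 0.35 × 180.6 = 63.21 cm³.
Deposited volume = 78.4 + 63.21 = 141.61 cm³.
Mass = 141.61 × 1.11 = 157.1871 g.
At $32.2/kg: 157.1871/1000 × 32.2 = $5.06.

$5.06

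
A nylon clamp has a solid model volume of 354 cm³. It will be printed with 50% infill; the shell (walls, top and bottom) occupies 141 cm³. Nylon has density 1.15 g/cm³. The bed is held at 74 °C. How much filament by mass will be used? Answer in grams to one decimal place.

Volume inside the shell: 354 − 141 → 213 cm³.
Deposited infill = 0.50 × 213 = 106.5 cm³.
Total extruded = 141 + 106.5, so 247.5 cm³.
Mass = 247.5 × 1.15, so 284.625 g.

284.6 g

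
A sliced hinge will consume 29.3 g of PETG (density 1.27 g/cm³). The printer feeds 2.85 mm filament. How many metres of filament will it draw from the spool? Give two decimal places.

3.62 m

Volume = 29.3 g / 1.27 g·cm⁻³ = 23.0709 cm³ = 23070.9 mm³.
Filament cross-section = π × (2.85/2)² = 6.3794 mm².
L = V/A = 23070.9/6.3794 = 3616.47 mm → 3.62 m.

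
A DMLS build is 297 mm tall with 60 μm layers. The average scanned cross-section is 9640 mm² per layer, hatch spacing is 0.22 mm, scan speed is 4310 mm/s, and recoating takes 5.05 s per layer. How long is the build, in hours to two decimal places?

20.92 hours

Layers = ⌈297/0.06⌉ = 4950.
Per-layer scan distance: 9640 / 0.22 → 43818.2 mm.
Scan time per layer = 43818.2 / 4310, so 10.1666 s.
Per-layer time = 10.1666 + 5.05, so 15.2166 s.
4950 layers × 15.2166 s/layer = 75322.17 s, i.e. 20.92 hours.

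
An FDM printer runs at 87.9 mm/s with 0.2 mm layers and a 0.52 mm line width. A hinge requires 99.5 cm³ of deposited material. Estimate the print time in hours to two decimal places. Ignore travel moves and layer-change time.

Line area = 0.2 × 0.52 = 0.104 mm².
Toolpath length = 99.5 cm³ / 0.104 mm² = 99500 / 0.104 = 956730.8 mm.
Print-move time = 956730.8 / 87.9 = 10884.3 s.
That's 10884.3 s → 3.02 hours.

3.02 hours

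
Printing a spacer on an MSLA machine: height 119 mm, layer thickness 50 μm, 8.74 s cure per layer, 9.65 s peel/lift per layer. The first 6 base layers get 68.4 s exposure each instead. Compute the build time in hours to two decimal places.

12.26 hours

Layers = ⌈119/0.05⌉ = 2380.
Burn-in layers = 6 × (68.4 + 9.65), so 468.3 s.
Remaining layers = 2374 × (8.74 + 9.65), so 43657.86 s.
Sum: 468.3 + 43657.86 = 44126.16 s → 12.26 hours.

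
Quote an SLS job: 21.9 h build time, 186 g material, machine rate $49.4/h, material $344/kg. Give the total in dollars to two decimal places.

$1145.84

Machine cost = 49.4 × 21.9 = $1081.86.
Feedstock cost = 344 × 186/1000, so $63.984.
Job cost: 1081.86 + 63.984 = 1145.844 ≈ $1145.84.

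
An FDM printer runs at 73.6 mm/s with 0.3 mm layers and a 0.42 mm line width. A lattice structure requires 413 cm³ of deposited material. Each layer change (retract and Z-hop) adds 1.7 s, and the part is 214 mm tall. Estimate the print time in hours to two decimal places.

Line area = 0.3 × 0.42, so 0.126 mm².
Path length: 413000 mm³ / 0.126 mm² → 3277777.8 mm.
Print-move time = 3277777.8 / 73.6, so 44535 s.
Layers = ⌈214/0.3⌉ = 714.
Non-print overhead: 714 × 1.7 → 1213.8 s.
Total = 44535 + 1213.8 = 45748.8 s = 12.71 hours.

12.71 hours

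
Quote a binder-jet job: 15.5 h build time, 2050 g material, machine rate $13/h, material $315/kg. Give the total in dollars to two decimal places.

$847.25

Time charge = 13 × 15.5, so $201.50.
Material charge = 315 × 2050/1000 = $645.75.
Job cost: 201.50 + 645.75 = $847.25.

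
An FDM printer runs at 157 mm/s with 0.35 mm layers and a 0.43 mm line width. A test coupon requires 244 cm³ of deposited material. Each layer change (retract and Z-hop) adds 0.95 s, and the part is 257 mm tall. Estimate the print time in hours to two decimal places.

Line area = 0.35 × 0.43 = 0.1505 mm².
Toolpath length = 244 cm³ / 0.1505 mm² = 244000 / 0.1505 = 1621262.5 mm.
Extrusion time: 1621262.5 / 157 → 10326.5 s.
Layer count = ceil(257 / 0.35) = 735.
Non-print overhead: 735 × 0.95 → 698.25 s.
Total = 10326.5 + 698.25 = 11024.75 s = 3.06 hours.

3.06 hours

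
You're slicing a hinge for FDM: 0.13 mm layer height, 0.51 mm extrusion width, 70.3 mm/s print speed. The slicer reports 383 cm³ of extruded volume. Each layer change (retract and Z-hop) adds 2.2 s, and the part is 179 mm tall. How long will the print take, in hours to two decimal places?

23.67 hours

Bead cross-section: 0.13 × 0.51 → 0.0663 mm².
Total extruded path = 383000/0.0663 = 5776772.2 mm.
Time extruding: 5776772.2 / 70.3 → 82173.1 s.
Layer count = ceil(179 / 0.13) = 1377.
Z-hop total: 1377 × 2.2 → 3029.4 s.
Total = 82173.1 + 3029.4 = 85202.5 s = 23.67 hours.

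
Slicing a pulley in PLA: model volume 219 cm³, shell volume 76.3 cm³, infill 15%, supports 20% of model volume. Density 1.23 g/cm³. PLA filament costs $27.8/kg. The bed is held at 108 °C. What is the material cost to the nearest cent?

Infill region: 219 − 76.3 → 142.7 cm³.
Infill volume = 0.15 × 142.7, so 21.405 cm³.
Support = 0.20 × 219 = 43.8 cm³.
Total printed volume = 76.3 + 21.405 + 43.8, so 141.505 cm³.
Mass: 141.505 × 1.23 → 174.05115 g.
At $27.8/kg: 174.05115/1000 × 27.8 = $4.84.

$4.84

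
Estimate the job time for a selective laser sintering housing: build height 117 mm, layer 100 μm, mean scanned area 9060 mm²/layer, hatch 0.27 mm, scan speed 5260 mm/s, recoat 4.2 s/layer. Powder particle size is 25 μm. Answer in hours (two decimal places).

3.44 hours

Layers = ⌈117/0.1⌉ = 1170.
Scan path per layer = 9060 / 0.27 = 33555.6 mm.
Laser time per layer: 33555.6 / 5260 → 6.3794 s.
Layer cycle = 6.3794 + 4.2 = 10.5794 s.
Total: 1170 × 10.5794 s = 12377.898 s → 3.44 hours.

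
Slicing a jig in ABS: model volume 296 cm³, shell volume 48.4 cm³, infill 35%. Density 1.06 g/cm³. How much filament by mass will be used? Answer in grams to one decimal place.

Interior volume: 296 − 48.4 → 247.6 cm³.
Deposited infill: 0.35 × 247.6 → 86.66 cm³.
Total printed volume = 48.4 + 86.66, so 135.06 cm³.
Mass = 135.06 × 1.06 = 143.1636 g.

143.2 g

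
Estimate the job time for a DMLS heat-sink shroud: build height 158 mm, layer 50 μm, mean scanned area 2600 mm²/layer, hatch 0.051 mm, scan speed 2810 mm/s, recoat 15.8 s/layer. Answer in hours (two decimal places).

29.79 hours

Number of layers: 158 / 0.05 → 3160 (rounded up).
Scan path per layer: 2600 / 0.051 → 50980.4 mm.
Per-layer scan time: 50980.4 / 2810 → 18.1425 s.
Layer cycle: 18.1425 + 15.8 → 33.9425 s.
Build time = 3160 × 33.9425 = 107258.3 s = 29.79 hours.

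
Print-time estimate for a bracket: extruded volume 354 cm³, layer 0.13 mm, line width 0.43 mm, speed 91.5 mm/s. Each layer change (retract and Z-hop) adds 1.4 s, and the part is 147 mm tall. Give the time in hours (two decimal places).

Line area = 0.13 × 0.43 = 0.0559 mm².
Total extruded path = 354000/0.0559 = 6332737 mm.
Extrusion time: 6332737 / 91.5 → 69210.2 s.
Number of layers: 147 / 0.13 → 1131 (rounded up).
Layer-change overhead: 1131 × 1.4 → 1583.4 s.
Altogether 69210.2 + 1583.4 = 70793.6 s, i.e. 19.66 hours.

19.66 hours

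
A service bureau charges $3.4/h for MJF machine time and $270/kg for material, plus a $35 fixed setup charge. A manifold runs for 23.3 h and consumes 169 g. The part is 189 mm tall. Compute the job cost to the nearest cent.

$159.85

Machine cost: 3.4 × 23.3 → $79.22.
Material cost: 270 × 169/1000 → $45.63.
Adding setup: 79.22 + 45.63 + 35 → $159.85.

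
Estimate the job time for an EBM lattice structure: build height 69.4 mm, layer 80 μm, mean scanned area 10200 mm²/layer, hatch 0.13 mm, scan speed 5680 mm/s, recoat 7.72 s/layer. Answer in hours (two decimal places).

5.19 hours

Layer count = ceil(69.4 / 0.08) = 868.
Scan path per layer = 10200 / 0.13 = 78461.5 mm.
Beam time per layer = 78461.5 / 5680, so 13.8136 s.
Time per layer: 13.8136 + 7.72 → 21.5336 s.
868 layers × 21.5336 s/layer = 18691.1648 s, i.e. 5.19 hours.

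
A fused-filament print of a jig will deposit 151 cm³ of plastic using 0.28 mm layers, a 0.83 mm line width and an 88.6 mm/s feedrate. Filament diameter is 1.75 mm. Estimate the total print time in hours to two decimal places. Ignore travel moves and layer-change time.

Extrusion cross-section: 0.28 × 0.83 → 0.2324 mm².
Toolpath length = 151 cm³ / 0.2324 mm² = 151000 / 0.2324 = 649741.8 mm.
Extrusion time = 649741.8 / 88.6 = 7333.4 s.
In the requested units: 7333.4 s = 2.04 hours.

2.04 hours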